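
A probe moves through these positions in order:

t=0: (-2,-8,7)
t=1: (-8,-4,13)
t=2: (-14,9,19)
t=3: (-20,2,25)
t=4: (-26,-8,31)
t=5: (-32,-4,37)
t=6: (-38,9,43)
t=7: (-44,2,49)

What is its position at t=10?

(-62,9,67)

First: linear, -6 per step → -62 at step 10.
Second: cycles through -8, -4, 9, 2 every 4 steps. Step 10 lands at position 2 of the cycle → 9.
Third: linear, +6 per step → 67 at step 10.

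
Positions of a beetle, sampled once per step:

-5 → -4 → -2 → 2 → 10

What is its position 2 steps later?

58

Step-to-step displacements: +1, +2, +4, +8; each is 2× the previous.
step 5: 10 + 16 → 26
step 6: 26 + 32 → 58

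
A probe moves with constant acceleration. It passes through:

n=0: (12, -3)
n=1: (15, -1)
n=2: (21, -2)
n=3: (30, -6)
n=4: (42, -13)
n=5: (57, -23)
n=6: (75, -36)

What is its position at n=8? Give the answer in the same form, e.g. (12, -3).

(120, -71)

First differences are (+3, +2), (+6, -1), (+9, -4), (+12, -7), (+15, -10), (+18, -13); their common second difference is (+3, -3) (constant acceleration).
step 7: (75, -36) + (+21, -16) → (96, -52)
step 8: (96, -52) + (+24, -19) → (120, -71)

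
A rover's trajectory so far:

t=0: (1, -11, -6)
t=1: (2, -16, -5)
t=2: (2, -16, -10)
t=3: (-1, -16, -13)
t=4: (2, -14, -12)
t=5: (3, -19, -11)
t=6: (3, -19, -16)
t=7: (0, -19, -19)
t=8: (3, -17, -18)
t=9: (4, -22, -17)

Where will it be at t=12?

(4, -20, -24)

The moves between consecutive positions are (+1, -5, +1), (+0, +0, -5), (-3, +0, -3), (+3, +2, +1), (+1, -5, +1), (+0, +0, -5), (-3, +0, -3), (+3, +2, +1), (+1, -5, +1); they repeat the 4-cycle [(+1, -5, +1), (+0, +0, -5), (-3, +0, -3), (+3, +2, +1)].
step 10: apply (+0, +0, -5) → (4, -22, -22)
step 11: apply (-3, +0, -3) → (1, -22, -25)
step 12: apply (+3, +2, +1) → (4, -20, -24)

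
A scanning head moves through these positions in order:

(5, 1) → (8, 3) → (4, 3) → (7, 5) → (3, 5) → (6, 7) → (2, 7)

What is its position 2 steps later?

The moves between consecutive positions are (+3, +2), (-4, +0), (+3, +2), (-4, +0), (+3, +2), (-4, +0); they repeat the 2-cycle [(+3, +2), (-4, +0)].
step 7: apply (+3, +2) → (5, 9)
step 8: apply (-4, +0) → (1, 9)

(1, 9)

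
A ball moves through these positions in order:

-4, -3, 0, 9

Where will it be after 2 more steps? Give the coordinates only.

117

The jumps are +1, +3, +9 — a geometric progression with ratio 3.
step 4: 9 + 27 → 36
step 5: 36 + 81 → 117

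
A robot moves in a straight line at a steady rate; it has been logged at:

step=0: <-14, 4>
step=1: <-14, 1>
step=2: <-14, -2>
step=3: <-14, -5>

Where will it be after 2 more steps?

<-14, -11>

The position changes by <+0, -3> every step.
step 4: <-14, -5> + <+0, -3> → <-14, -8>
step 5: <-14, -8> + <+0, -3> → <-14, -11>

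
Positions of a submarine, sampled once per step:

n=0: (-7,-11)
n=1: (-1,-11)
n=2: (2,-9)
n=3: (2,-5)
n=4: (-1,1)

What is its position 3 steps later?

(-28,31)

Taking differences between consecutive positions: (+6,+0), (+3,+2), (+0,+4), (-3,+6). These grow by (-3,+2) each step.
step 5: (-1,1) + (-6,+8) → (-7,9)
step 6: (-7,9) + (-9,+10) → (-16,19)
step 7: (-16,19) + (-12,+12) → (-28,31)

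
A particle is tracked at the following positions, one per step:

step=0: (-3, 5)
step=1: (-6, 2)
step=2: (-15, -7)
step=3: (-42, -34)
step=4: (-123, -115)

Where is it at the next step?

(-366, -358)

Step-to-step displacements: (-3, -3), (-9, -9), (-27, -27), (-81, -81); each is 3× the previous.
step 5: (-123, -115) + (-243, -243) → (-366, -358)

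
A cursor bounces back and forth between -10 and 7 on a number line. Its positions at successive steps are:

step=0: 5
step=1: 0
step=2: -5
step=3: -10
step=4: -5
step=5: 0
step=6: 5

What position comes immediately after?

The value travels 5 per step and bounces off the walls at -10 and 7.
  step 7: 5 → 4

4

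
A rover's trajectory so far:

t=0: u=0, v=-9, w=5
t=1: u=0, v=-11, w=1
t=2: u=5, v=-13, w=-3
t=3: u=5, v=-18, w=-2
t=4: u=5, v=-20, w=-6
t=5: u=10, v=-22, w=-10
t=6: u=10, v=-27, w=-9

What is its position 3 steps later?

u=15, v=-36, w=-16

Step-to-step displacements: (+0,-2,-4), (+5,-2,-4), (+0,-5,+1), (+0,-2,-4), (+5,-2,-4), (+0,-5,+1) — a repeating cycle of length 3.
step 7: apply (+0,-2,-4) → u=10, v=-29, w=-13
step 8: apply (+5,-2,-4) → u=15, v=-31, w=-17
step 9: apply (+0,-5,+1) → u=15, v=-36, w=-16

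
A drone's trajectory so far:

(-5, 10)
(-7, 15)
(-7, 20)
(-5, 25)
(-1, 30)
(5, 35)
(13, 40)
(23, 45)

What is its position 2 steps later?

First differences are (-2, +5), (+0, +5), (+2, +5), (+4, +5), (+6, +5), (+8, +5), (+10, +5); their common second difference is (+2, +0) (constant acceleration).
step 8: (23, 45) + (+12, +5) → (35, 50)
step 9: (35, 50) + (+14, +5) → (49, 55)

(49, 55)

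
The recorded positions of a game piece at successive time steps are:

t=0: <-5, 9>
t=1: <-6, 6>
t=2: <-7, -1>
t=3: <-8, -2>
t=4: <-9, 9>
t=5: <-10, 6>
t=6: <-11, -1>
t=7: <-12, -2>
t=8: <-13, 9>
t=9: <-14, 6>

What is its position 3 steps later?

<-17, 9>

The first coordinate changes by -1 each step, so at step 12 it is -5 + 12·(-1) = -17.
The second coordinate repeats the cycle [9, 6, -1, -2] with period 4; step 12 mod 4 = 0, giving 9.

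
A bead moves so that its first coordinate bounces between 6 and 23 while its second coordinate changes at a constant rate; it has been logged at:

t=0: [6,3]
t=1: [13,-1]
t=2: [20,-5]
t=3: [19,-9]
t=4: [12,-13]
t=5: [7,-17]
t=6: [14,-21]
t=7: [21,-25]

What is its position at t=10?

[8,-37]

The first coordinate reflects between 6 and 23, moving 7 per step.
  step 8: 21 → 18
  step 9: 18 → 11
  step 10: 11 → 8
The second coordinate changes by -4 each step: at step 10 it is -37.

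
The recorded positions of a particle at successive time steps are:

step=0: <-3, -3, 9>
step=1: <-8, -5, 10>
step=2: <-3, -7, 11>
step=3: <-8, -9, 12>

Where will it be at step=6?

<-3, -15, 15>

The first coordinate repeats the cycle [-3, -8] with period 2; step 6 mod 2 = 0, giving -3.
The second coordinate changes by -2 each step, so at step 6 it is -3 + 6·(-2) = -15.
The third coordinate changes by +1 each step, so at step 6 it is 9 + 6·(1) = 15.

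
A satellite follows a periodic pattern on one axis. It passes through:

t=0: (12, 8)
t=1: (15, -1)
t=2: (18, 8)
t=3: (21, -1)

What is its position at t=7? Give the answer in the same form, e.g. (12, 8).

(33, -1)

The first coordinate changes by +3 each step, so at step 7 it is 12 + 7·(3) = 33.
The second coordinate repeats the cycle [8, -1] with period 2; step 7 mod 2 = 1, giving -1.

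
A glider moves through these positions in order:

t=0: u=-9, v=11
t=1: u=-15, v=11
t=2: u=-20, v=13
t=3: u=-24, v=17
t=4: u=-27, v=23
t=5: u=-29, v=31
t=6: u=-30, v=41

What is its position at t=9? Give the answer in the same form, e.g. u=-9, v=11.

Taking differences between consecutive positions: (-6, +0), (-5, +2), (-4, +4), (-3, +6), (-2, +8), (-1, +10). These grow by (+1, +2) each step.
step 7: u=-30, v=41 + (+0, +12) → u=-30, v=53
step 8: u=-30, v=53 + (+1, +14) → u=-29, v=67
step 9: u=-29, v=67 + (+2, +16) → u=-27, v=83

u=-27, v=83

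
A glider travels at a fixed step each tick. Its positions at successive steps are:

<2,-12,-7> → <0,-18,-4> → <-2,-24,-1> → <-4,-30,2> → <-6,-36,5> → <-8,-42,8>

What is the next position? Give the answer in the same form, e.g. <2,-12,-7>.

<-10,-48,11>

Constant displacement of <-2,-6,+3> per step.
step 6: <-8,-42,8> + <-2,-6,+3> → <-10,-48,11>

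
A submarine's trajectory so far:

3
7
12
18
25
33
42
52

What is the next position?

63

Taking differences between consecutive positions: +4, +5, +6, +7, +8, +9, +10. These grow by +1 each step.
step 8: 52 + 11 → 63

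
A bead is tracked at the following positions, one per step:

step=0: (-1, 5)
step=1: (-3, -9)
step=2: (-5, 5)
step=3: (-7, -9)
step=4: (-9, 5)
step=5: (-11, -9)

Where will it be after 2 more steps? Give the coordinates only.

(-15, -9)

The first coordinate changes by -2 each step, so at step 7 it is -1 + 7·(-2) = -15.
The second coordinate repeats the cycle [5, -9] with period 2; step 7 mod 2 = 1, giving -9.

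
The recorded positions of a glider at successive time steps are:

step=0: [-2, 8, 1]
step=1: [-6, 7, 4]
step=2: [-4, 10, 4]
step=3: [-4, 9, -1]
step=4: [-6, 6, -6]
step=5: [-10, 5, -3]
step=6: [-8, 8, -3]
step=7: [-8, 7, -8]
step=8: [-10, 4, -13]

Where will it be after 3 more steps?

[-12, 5, -15]

The moves between consecutive positions are [-4, -1, +3], [+2, +3, +0], [+0, -1, -5], [-2, -3, -5], [-4, -1, +3], [+2, +3, +0], [+0, -1, -5], [-2, -3, -5]; they repeat the 4-cycle [[-4, -1, +3], [+2, +3, +0], [+0, -1, -5], [-2, -3, -5]].
step 9: apply [-4, -1, +3] → [-14, 3, -10]
step 10: apply [+2, +3, +0] → [-12, 6, -10]
step 11: apply [+0, -1, -5] → [-12, 5, -15]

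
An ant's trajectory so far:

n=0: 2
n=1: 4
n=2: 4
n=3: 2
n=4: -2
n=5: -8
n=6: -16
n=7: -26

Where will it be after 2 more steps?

Taking differences between consecutive positions: +2, +0, -2, -4, -6, -8, -10. These grow by -2 each step.
step 8: -26 − 12 → -38
step 9: -38 − 14 → -52

-52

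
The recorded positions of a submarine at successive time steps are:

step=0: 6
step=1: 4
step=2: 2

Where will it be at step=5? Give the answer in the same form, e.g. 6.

The position changes by -2 every step.
step 3: 2 − 2 → 0
step 4: 0 − 2 → -2
step 5: -2 − 2 → -4

-4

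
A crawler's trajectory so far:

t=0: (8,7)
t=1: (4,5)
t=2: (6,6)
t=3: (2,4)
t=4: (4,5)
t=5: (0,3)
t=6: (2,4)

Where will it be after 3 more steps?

(-4,1)

Differencing gives (-4,-2), (+2,+1), (-4,-2), (+2,+1), (-4,-2), (+2,+1). This is the pattern (-4,-2), (+2,+1) repeated.
step 7: apply (-4,-2) → (-2,2)
step 8: apply (+2,+1) → (0,3)
step 9: apply (-4,-2) → (-4,1)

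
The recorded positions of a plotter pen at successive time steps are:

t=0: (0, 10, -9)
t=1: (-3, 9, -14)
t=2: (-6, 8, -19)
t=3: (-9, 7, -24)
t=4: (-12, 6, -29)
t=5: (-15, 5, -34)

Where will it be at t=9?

(-27, 1, -54)

The position changes by (-3, -1, -5) every step.
step 6: (-15, 5, -34) + (-3, -1, -5) → (-18, 4, -39)
step 7: (-18, 4, -39) + (-3, -1, -5) → (-21, 3, -44)
step 8: (-21, 3, -44) + (-3, -1, -5) → (-24, 2, -49)
step 9: (-24, 2, -49) + (-3, -1, -5) → (-27, 1, -54)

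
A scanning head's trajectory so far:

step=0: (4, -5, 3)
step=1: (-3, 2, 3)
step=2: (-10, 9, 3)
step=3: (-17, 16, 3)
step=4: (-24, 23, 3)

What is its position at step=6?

(-38, 37, 3)

Constant displacement of (-7, +7, +0) per step.
step 5: (-24, 23, 3) + (-7, +7, +0) → (-31, 30, 3)
step 6: (-31, 30, 3) + (-7, +7, +0) → (-38, 37, 3)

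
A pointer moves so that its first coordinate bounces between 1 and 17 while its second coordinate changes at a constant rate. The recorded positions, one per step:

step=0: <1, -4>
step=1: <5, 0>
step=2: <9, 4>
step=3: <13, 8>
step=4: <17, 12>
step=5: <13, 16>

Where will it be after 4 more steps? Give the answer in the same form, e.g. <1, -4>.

<5, 32>

The first coordinate reflects between 1 and 17, moving 4 per step.
  step 6: 13 → 9
  step 7: 9 → 5
  step 8: 5 → 1
  step 9: 1 → 5
The second coordinate changes by +4 each step: at step 9 it is 32.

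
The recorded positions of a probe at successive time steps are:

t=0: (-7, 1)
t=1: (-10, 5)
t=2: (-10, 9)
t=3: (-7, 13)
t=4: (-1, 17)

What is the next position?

First differences are (-3, +4), (+0, +4), (+3, +4), (+6, +4); their common second difference is (+3, +0) (constant acceleration).
step 5: (-1, 17) + (+9, +4) → (8, 21)

(8, 21)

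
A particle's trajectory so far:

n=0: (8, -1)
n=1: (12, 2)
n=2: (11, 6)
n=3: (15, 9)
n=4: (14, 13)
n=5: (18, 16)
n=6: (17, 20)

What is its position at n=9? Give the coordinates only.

Step-to-step displacements: (+4, +3), (-1, +4), (+4, +3), (-1, +4), (+4, +3), (-1, +4) — a repeating cycle of length 2.
step 7: apply (+4, +3) → (21, 23)
step 8: apply (-1, +4) → (20, 27)
step 9: apply (+4, +3) → (24, 30)

(24, 30)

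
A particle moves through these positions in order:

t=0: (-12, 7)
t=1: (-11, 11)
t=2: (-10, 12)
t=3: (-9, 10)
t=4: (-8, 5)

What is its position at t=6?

Taking differences between consecutive positions: (+1, +4), (+1, +1), (+1, -2), (+1, -5). These grow by (+0, -3) each step.
step 5: (-8, 5) + (+1, -8) → (-7, -3)
step 6: (-7, -3) + (+1, -11) → (-6, -14)

(-6, -14)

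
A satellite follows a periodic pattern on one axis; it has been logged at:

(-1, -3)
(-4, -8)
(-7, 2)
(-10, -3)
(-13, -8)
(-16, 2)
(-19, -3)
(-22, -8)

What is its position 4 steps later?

The first coordinate changes by -3 each step, so at step 11 it is -1 + 11·(-3) = -34.
The second coordinate repeats the cycle [-3, -8, 2] with period 3; step 11 mod 3 = 2, giving 2.

(-34, 2)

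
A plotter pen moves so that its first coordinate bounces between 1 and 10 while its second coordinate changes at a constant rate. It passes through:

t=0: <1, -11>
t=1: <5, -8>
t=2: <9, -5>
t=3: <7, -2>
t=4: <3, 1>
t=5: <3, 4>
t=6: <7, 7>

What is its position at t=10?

<5, 19>

The first coordinate travels 4 per step and bounces off the walls at 1 and 10.
  step 7: 7 → 9
  step 8: 9 → 5
  step 9: 5 → 1
  step 10: 1 → 5
The second coordinate changes by +3 each step: at step 10 it is 19.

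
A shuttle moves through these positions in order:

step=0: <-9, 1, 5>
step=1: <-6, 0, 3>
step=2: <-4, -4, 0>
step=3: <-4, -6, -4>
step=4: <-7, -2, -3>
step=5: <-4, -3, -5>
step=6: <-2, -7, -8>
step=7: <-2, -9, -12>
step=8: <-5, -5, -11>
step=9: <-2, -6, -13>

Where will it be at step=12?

<-3, -8, -19>

Differencing gives <+3, -1, -2>, <+2, -4, -3>, <+0, -2, -4>, <-3, +4, +1>, <+3, -1, -2>, <+2, -4, -3>, <+0, -2, -4>, <-3, +4, +1>, <+3, -1, -2>. This is the pattern <+3, -1, -2>, <+2, -4, -3>, <+0, -2, -4>, <-3, +4, +1> repeated.
step 10: apply <+2, -4, -3> → <0, -10, -16>
step 11: apply <+0, -2, -4> → <0, -12, -20>
step 12: apply <-3, +4, +1> → <-3, -8, -19>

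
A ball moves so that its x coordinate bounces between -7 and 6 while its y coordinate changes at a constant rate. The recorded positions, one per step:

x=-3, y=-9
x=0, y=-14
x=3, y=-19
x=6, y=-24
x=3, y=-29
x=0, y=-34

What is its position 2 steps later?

The x coordinate travels 3 per step and bounces off the walls at -7 and 6.
  step 6: 0 → -3
  step 7: -3 → -6
The y coordinate changes by -5 each step: at step 7 it is -44.

x=-6, y=-44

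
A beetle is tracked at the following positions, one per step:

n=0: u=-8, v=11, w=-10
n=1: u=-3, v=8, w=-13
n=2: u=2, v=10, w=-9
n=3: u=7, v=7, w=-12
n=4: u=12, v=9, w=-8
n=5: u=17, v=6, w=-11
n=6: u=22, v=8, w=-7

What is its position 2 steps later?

The moves between consecutive positions are (+5,-3,-3), (+5,+2,+4), (+5,-3,-3), (+5,+2,+4), (+5,-3,-3), (+5,+2,+4); they repeat the 2-cycle [(+5,-3,-3), (+5,+2,+4)].
step 7: apply (+5,-3,-3) → u=27, v=5, w=-10
step 8: apply (+5,+2,+4) → u=32, v=7, w=-6

u=32, v=7, w=-6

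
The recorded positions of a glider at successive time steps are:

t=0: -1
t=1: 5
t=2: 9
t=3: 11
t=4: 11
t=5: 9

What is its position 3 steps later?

Taking differences between consecutive positions: +6, +4, +2, +0, -2. These grow by -2 each step.
step 6: 9 − 4 → 5
step 7: 5 − 6 → -1
step 8: -1 − 8 → -9

-9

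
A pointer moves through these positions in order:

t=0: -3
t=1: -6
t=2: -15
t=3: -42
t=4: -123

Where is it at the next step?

-366

The jumps are -3, -9, -27, -81 — a geometric progression with ratio 3.
step 5: -123 − 243 → -366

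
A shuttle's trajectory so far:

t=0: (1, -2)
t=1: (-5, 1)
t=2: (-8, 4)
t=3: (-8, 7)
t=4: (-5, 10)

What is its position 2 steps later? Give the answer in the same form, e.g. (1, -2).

Taking differences between consecutive positions: (-6, +3), (-3, +3), (+0, +3), (+3, +3). These grow by (+3, +0) each step.
step 5: (-5, 10) + (+6, +3) → (1, 13)
step 6: (1, 13) + (+9, +3) → (10, 16)

(10, 16)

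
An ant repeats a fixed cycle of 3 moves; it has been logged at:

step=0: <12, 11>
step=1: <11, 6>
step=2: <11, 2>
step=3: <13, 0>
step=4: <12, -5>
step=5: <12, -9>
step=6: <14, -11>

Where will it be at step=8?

Step-to-step displacements: <-1, -5>, <+0, -4>, <+2, -2>, <-1, -5>, <+0, -4>, <+2, -2> — a repeating cycle of length 3.
step 7: apply <-1, -5> → <13, -16>
step 8: apply <+0, -4> → <13, -20>

<13, -20>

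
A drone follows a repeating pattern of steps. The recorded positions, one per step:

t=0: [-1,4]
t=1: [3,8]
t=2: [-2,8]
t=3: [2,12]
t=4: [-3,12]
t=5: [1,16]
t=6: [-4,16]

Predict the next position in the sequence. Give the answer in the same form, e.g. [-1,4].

Differencing gives [+4,+4], [-5,+0], [+4,+4], [-5,+0], [+4,+4], [-5,+0]. This is the pattern [+4,+4], [-5,+0] repeated.
step 7: apply [+4,+4] → [0,20]

[0,20]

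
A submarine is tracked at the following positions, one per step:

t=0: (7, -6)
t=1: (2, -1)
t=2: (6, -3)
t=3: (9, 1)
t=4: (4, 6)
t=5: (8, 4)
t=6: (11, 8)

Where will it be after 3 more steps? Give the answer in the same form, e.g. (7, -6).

Differencing gives (-5, +5), (+4, -2), (+3, +4), (-5, +5), (+4, -2), (+3, +4). This is the pattern (-5, +5), (+4, -2), (+3, +4) repeated.
step 7: apply (-5, +5) → (6, 13)
step 8: apply (+4, -2) → (10, 11)
step 9: apply (+3, +4) → (13, 15)

(13, 15)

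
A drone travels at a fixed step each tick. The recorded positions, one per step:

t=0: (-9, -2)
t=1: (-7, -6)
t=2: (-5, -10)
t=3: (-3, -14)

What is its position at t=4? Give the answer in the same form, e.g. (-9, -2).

(-1, -18)

The position changes by (+2, -4) every step.
step 4: (-3, -14) + (+2, -4) → (-1, -18)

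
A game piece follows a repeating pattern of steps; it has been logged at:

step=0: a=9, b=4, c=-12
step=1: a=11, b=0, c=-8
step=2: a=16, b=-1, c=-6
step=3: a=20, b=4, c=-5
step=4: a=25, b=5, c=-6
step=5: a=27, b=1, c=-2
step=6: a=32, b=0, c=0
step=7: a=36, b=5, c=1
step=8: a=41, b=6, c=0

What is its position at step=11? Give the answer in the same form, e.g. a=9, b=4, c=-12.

Step-to-step displacements: (+2,-4,+4), (+5,-1,+2), (+4,+5,+1), (+5,+1,-1), (+2,-4,+4), (+5,-1,+2), (+4,+5,+1), (+5,+1,-1) — a repeating cycle of length 4.
step 9: apply (+2,-4,+4) → a=43, b=2, c=4
step 10: apply (+5,-1,+2) → a=48, b=1, c=6
step 11: apply (+4,+5,+1) → a=52, b=6, c=7

a=52, b=6, c=7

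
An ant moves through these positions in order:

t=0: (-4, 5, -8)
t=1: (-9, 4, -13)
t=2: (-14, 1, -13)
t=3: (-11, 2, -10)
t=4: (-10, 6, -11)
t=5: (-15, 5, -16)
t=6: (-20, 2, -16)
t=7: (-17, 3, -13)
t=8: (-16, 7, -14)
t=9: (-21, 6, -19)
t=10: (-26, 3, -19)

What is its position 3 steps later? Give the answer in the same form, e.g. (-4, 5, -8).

(-27, 7, -22)

Differencing gives (-5, -1, -5), (-5, -3, +0), (+3, +1, +3), (+1, +4, -1), (-5, -1, -5), (-5, -3, +0), (+3, +1, +3), (+1, +4, -1), (-5, -1, -5), (-5, -3, +0). This is the pattern (-5, -1, -5), (-5, -3, +0), (+3, +1, +3), (+1, +4, -1) repeated.
step 11: apply (+3, +1, +3) → (-23, 4, -16)
step 12: apply (+1, +4, -1) → (-22, 8, -17)
step 13: apply (-5, -1, -5) → (-27, 7, -22)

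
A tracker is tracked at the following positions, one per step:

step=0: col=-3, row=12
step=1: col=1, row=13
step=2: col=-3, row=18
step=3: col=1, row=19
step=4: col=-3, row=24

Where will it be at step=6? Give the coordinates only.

col=-3, row=30

Differencing gives (+4, +1), (-4, +5), (+4, +1), (-4, +5). This is the pattern (+4, +1), (-4, +5) repeated.
step 5: apply (+4, +1) → col=1, row=25
step 6: apply (-4, +5) → col=-3, row=30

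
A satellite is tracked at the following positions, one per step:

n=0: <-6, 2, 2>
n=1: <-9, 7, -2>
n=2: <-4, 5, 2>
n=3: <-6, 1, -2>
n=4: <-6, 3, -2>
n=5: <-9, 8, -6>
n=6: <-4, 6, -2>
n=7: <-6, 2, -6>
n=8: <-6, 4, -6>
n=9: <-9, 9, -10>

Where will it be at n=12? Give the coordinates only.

Step-to-step displacements: <-3, +5, -4>, <+5, -2, +4>, <-2, -4, -4>, <+0, +2, +0>, <-3, +5, -4>, <+5, -2, +4>, <-2, -4, -4>, <+0, +2, +0>, <-3, +5, -4> — a repeating cycle of length 4.
step 10: apply <+5, -2, +4> → <-4, 7, -6>
step 11: apply <-2, -4, -4> → <-6, 3, -10>
step 12: apply <+0, +2, +0> → <-6, 5, -10>

<-6, 5, -10>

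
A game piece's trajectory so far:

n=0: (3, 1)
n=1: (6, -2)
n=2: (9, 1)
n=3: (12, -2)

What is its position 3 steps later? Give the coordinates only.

First: linear, +3 per step → 21 at step 6.
Second: cycles through 1, -2 every 2 steps. Step 6 lands at position 0 of the cycle → 1.

(21, 1)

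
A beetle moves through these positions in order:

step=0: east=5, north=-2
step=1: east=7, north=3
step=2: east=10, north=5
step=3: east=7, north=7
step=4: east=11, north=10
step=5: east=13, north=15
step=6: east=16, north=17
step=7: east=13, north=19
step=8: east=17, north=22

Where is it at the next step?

east=19, north=27

The moves between consecutive positions are (+2, +5), (+3, +2), (-3, +2), (+4, +3), (+2, +5), (+3, +2), (-3, +2), (+4, +3); they repeat the 4-cycle [(+2, +5), (+3, +2), (-3, +2), (+4, +3)].
step 9: apply (+2, +5) → east=19, north=27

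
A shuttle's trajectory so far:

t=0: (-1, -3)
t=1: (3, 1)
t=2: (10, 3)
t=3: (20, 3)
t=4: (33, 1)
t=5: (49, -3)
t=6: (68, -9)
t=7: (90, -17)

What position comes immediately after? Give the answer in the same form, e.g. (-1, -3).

(115, -27)

Taking differences between consecutive positions: (+4, +4), (+7, +2), (+10, +0), (+13, -2), (+16, -4), (+19, -6), (+22, -8). These grow by (+3, -2) each step.
step 8: (90, -17) + (+25, -10) → (115, -27)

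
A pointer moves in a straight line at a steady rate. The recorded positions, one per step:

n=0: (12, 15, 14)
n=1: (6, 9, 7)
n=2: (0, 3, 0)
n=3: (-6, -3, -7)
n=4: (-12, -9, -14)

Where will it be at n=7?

(-30, -27, -35)

The position changes by (-6, -6, -7) every step.
step 5: (-12, -9, -14) + (-6, -6, -7) → (-18, -15, -21)
step 6: (-18, -15, -21) + (-6, -6, -7) → (-24, -21, -28)
step 7: (-24, -21, -28) + (-6, -6, -7) → (-30, -27, -35)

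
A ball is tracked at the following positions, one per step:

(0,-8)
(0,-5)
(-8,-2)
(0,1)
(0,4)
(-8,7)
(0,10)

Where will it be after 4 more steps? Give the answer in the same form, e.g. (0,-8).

(0,22)

First: cycles through 0, 0, -8 every 3 steps. Step 10 lands at position 1 of the cycle → 0.
Second: linear, +3 per step → 22 at step 10.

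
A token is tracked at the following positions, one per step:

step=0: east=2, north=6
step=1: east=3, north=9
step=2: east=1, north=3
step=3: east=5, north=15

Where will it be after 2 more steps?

east=13, north=39

Step-to-step displacements: (+1,+3), (-2,-6), (+4,+12); each is -2× the previous.
step 4: east=5, north=15 + (-8,-24) → east=-3, north=-9
step 5: east=-3, north=-9 + (+16,+48) → east=13, north=39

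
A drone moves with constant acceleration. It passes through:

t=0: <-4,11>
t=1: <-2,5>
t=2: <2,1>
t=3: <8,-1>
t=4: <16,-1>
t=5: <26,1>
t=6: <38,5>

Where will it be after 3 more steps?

First differences are <+2,-6>, <+4,-4>, <+6,-2>, <+8,+0>, <+10,+2>, <+12,+4>; their common second difference is <+2,+2> (constant acceleration).
step 7: <38,5> + <+14,+6> → <52,11>
step 8: <52,11> + <+16,+8> → <68,19>
step 9: <68,19> + <+18,+10> → <86,29>

<86,29>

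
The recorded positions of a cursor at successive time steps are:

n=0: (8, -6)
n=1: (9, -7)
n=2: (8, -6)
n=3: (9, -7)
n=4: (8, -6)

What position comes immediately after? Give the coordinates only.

(9, -7)

Step-to-step displacements: (+1, -1), (-1, +1), (+1, -1), (-1, +1); each is -1× the previous.
step 5: (8, -6) + (+1, -1) → (9, -7)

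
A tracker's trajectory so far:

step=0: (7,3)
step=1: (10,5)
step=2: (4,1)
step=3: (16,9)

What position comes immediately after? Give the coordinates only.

(-8,-7)

Consecutive displacements (+3,+2), (-6,-4), (+12,+8) scale by a factor of -2 each step.
step 4: (16,9) + (-24,-16) → (-8,-7)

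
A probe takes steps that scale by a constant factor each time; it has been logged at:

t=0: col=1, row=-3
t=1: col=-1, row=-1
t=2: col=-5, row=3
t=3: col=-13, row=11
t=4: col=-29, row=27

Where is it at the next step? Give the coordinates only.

col=-61, row=59

Step-to-step displacements: (-2, +2), (-4, +4), (-8, +8), (-16, +16); each is 2× the previous.
step 5: col=-29, row=27 + (-32, +32) → col=-61, row=59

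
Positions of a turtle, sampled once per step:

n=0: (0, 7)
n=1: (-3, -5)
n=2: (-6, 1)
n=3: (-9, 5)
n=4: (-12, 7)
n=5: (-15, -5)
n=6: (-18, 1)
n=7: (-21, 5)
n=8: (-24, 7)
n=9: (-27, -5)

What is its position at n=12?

(-36, 7)

The first coordinate changes by -3 each step, so at step 12 it is 0 + 12·(-3) = -36.
The second coordinate repeats the cycle [7, -5, 1, 5] with period 4; step 12 mod 4 = 0, giving 7.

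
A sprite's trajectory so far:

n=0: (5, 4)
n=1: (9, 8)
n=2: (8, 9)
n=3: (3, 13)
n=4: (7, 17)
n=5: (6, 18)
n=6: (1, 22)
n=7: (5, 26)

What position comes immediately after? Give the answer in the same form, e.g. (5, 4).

(4, 27)

The moves between consecutive positions are (+4, +4), (-1, +1), (-5, +4), (+4, +4), (-1, +1), (-5, +4), (+4, +4); they repeat the 3-cycle [(+4, +4), (-1, +1), (-5, +4)].
step 8: apply (-1, +1) → (4, 27)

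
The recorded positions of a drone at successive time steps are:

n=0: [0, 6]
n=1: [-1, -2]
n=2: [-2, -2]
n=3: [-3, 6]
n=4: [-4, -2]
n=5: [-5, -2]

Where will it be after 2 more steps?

First: linear, -1 per step → -7 at step 7.
Second: cycles through 6, -2, -2 every 3 steps. Step 7 lands at position 1 of the cycle → -2.

[-7, -2]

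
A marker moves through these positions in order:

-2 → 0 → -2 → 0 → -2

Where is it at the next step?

Step-to-step displacements: +2, -2, +2, -2; each is -1× the previous.
step 5: -2 + 2 → 0

0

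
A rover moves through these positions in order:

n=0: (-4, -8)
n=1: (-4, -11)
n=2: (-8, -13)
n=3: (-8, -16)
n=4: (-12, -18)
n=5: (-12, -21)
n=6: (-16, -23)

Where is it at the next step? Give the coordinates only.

(-16, -26)

Differencing gives (+0, -3), (-4, -2), (+0, -3), (-4, -2), (+0, -3), (-4, -2). This is the pattern (+0, -3), (-4, -2) repeated.
step 7: apply (+0, -3) → (-16, -26)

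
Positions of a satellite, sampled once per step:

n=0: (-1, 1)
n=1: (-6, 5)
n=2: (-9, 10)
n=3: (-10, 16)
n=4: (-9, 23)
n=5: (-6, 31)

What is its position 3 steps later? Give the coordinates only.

(15, 61)

Taking differences between consecutive positions: (-5, +4), (-3, +5), (-1, +6), (+1, +7), (+3, +8). These grow by (+2, +1) each step.
step 6: (-6, 31) + (+5, +9) → (-1, 40)
step 7: (-1, 40) + (+7, +10) → (6, 50)
step 8: (6, 50) + (+9, +11) → (15, 61)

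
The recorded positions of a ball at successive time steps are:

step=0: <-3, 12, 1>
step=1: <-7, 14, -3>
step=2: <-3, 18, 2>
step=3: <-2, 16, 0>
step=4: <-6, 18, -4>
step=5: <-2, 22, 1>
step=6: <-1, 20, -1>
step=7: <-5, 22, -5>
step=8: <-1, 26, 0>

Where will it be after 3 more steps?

The moves between consecutive positions are <-4, +2, -4>, <+4, +4, +5>, <+1, -2, -2>, <-4, +2, -4>, <+4, +4, +5>, <+1, -2, -2>, <-4, +2, -4>, <+4, +4, +5>; they repeat the 3-cycle [<-4, +2, -4>, <+4, +4, +5>, <+1, -2, -2>].
step 9: apply <+1, -2, -2> → <0, 24, -2>
step 10: apply <-4, +2, -4> → <-4, 26, -6>
step 11: apply <+4, +4, +5> → <0, 30, -1>

<0, 30, -1>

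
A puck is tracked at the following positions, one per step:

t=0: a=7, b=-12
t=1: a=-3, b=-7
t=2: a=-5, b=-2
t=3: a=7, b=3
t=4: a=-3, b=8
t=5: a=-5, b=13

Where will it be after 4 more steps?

The a coordinate repeats the cycle [7, -3, -5] with period 3; step 9 mod 3 = 0, giving 7.
The b coordinate changes by +5 each step, so at step 9 it is -12 + 9·(5) = 33.

a=7, b=33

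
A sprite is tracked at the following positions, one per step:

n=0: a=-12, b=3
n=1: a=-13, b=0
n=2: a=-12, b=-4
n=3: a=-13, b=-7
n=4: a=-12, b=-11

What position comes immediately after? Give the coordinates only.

a=-13, b=-14

Step-to-step displacements: (-1, -3), (+1, -4), (-1, -3), (+1, -4) — a repeating cycle of length 2.
step 5: apply (-1, -3) → a=-13, b=-14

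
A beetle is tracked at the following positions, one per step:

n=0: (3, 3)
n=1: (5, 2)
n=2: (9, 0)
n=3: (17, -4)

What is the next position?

(33, -12)

Step-to-step displacements: (+2, -1), (+4, -2), (+8, -4); each is 2× the previous.
step 4: (17, -4) + (+16, -8) → (33, -12)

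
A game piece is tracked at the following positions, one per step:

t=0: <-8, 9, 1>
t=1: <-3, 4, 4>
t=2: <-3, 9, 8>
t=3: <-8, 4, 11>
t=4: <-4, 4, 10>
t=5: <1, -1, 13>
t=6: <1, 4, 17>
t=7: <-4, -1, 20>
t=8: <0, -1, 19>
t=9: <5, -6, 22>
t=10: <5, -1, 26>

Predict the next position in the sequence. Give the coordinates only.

<0, -6, 29>

Step-to-step displacements: <+5, -5, +3>, <+0, +5, +4>, <-5, -5, +3>, <+4, +0, -1>, <+5, -5, +3>, <+0, +5, +4>, <-5, -5, +3>, <+4, +0, -1>, <+5, -5, +3>, <+0, +5, +4> — a repeating cycle of length 4.
step 11: apply <-5, -5, +3> → <0, -6, 29>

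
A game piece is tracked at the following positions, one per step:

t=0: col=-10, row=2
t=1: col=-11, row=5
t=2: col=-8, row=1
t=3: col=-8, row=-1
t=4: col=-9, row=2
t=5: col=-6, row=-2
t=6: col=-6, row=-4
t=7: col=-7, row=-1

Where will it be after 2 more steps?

col=-4, row=-7

The moves between consecutive positions are (-1, +3), (+3, -4), (+0, -2), (-1, +3), (+3, -4), (+0, -2), (-1, +3); they repeat the 3-cycle [(-1, +3), (+3, -4), (+0, -2)].
step 8: apply (+3, -4) → col=-4, row=-5
step 9: apply (+0, -2) → col=-4, row=-7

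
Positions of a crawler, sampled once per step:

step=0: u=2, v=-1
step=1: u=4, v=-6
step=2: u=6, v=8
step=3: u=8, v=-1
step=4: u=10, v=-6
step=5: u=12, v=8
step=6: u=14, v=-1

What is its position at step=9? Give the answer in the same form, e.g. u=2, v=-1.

u=20, v=-1

The u coordinate changes by +2 each step, so at step 9 it is 2 + 9·(2) = 20.
The v coordinate repeats the cycle [-1, -6, 8] with period 3; step 9 mod 3 = 0, giving -1.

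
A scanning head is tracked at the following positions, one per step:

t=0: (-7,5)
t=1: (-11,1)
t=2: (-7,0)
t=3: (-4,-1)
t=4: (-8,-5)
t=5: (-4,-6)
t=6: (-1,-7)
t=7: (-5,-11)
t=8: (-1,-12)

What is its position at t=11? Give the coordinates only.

(2,-18)

Step-to-step displacements: (-4,-4), (+4,-1), (+3,-1), (-4,-4), (+4,-1), (+3,-1), (-4,-4), (+4,-1) — a repeating cycle of length 3.
step 9: apply (+3,-1) → (2,-13)
step 10: apply (-4,-4) → (-2,-17)
step 11: apply (+4,-1) → (2,-18)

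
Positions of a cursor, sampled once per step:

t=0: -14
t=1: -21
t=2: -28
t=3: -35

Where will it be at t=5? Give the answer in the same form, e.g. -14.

Constant displacement of -7 per step.
step 4: -35 − 7 → -42
step 5: -42 − 7 → -49

-49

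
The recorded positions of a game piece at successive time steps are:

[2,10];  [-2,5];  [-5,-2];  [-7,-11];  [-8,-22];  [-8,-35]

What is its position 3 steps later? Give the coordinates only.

Successive displacements: [-4,-5], [-3,-7], [-2,-9], [-1,-11], [+0,-13] — each changes by [+1,-2].
step 6: [-8,-35] + [+1,-15] → [-7,-50]
step 7: [-7,-50] + [+2,-17] → [-5,-67]
step 8: [-5,-67] + [+3,-19] → [-2,-86]

[-2,-86]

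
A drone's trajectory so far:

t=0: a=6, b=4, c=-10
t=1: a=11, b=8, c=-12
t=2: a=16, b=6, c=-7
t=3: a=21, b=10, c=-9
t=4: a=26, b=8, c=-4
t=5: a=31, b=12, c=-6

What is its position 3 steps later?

Differencing gives (+5, +4, -2), (+5, -2, +5), (+5, +4, -2), (+5, -2, +5), (+5, +4, -2). This is the pattern (+5, +4, -2), (+5, -2, +5) repeated.
step 6: apply (+5, -2, +5) → a=36, b=10, c=-1
step 7: apply (+5, +4, -2) → a=41, b=14, c=-3
step 8: apply (+5, -2, +5) → a=46, b=12, c=2

a=46, b=12, c=2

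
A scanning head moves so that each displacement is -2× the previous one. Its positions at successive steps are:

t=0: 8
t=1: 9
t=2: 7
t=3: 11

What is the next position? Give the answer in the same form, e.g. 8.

3

The jumps are +1, -2, +4 — a geometric progression with ratio -2.
step 4: 11 − 8 → 3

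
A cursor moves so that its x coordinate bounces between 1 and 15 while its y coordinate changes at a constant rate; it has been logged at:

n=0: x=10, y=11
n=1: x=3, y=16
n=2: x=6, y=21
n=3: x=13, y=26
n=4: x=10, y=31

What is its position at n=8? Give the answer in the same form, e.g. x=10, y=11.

The x coordinate travels 7 per step and bounces off the walls at 1 and 15.
  step 5: 10 → 3
  step 6: 3 → 6
  step 7: 6 → 13
  step 8: 13 → 10
The y coordinate changes by +5 each step: at step 8 it is 51.

x=10, y=51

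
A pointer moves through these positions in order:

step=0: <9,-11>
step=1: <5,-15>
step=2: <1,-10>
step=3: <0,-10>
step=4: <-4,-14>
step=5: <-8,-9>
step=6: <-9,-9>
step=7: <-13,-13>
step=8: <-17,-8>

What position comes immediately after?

<-18,-8>

The moves between consecutive positions are <-4,-4>, <-4,+5>, <-1,+0>, <-4,-4>, <-4,+5>, <-1,+0>, <-4,-4>, <-4,+5>; they repeat the 3-cycle [<-4,-4>, <-4,+5>, <-1,+0>].
step 9: apply <-1,+0> → <-18,-8>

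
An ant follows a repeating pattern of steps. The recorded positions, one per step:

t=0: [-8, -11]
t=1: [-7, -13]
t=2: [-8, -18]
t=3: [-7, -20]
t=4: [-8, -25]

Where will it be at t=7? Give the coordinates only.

Differencing gives [+1, -2], [-1, -5], [+1, -2], [-1, -5]. This is the pattern [+1, -2], [-1, -5] repeated.
step 5: apply [+1, -2] → [-7, -27]
step 6: apply [-1, -5] → [-8, -32]
step 7: apply [+1, -2] → [-7, -34]

[-7, -34]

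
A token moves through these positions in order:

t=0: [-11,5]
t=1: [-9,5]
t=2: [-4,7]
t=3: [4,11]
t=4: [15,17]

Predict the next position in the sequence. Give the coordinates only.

First differences are [+2,+0], [+5,+2], [+8,+4], [+11,+6]; their common second difference is [+3,+2] (constant acceleration).
step 5: [15,17] + [+14,+8] → [29,25]

[29,25]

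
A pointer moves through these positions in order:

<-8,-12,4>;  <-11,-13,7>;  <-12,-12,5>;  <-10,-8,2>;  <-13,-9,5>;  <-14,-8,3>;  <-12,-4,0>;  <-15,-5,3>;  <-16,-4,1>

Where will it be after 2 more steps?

<-17,-1,1>

The moves between consecutive positions are <-3,-1,+3>, <-1,+1,-2>, <+2,+4,-3>, <-3,-1,+3>, <-1,+1,-2>, <+2,+4,-3>, <-3,-1,+3>, <-1,+1,-2>; they repeat the 3-cycle [<-3,-1,+3>, <-1,+1,-2>, <+2,+4,-3>].
step 9: apply <+2,+4,-3> → <-14,0,-2>
step 10: apply <-3,-1,+3> → <-17,-1,1>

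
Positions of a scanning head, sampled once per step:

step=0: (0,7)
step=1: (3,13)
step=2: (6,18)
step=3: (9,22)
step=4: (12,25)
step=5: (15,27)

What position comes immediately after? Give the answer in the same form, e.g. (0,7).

First differences are (+3,+6), (+3,+5), (+3,+4), (+3,+3), (+3,+2); their common second difference is (+0,-1) (constant acceleration).
step 6: (15,27) + (+3,+1) → (18,28)

(18,28)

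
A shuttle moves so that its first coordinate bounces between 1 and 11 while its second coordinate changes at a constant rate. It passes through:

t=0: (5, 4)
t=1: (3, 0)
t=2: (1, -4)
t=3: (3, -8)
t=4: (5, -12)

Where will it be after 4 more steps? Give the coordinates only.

(9, -28)

The first coordinate travels 2 per step and bounces off the walls at 1 and 11.
  step 5: 5 → 7
  step 6: 7 → 9
  step 7: 9 → 11
  step 8: 11 → 9
The second coordinate changes by -4 each step: at step 8 it is -28.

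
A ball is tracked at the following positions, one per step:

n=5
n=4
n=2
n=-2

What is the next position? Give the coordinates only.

n=-10

The jumps are -1, -2, -4 — a geometric progression with ratio 2.
step 4: -2 − 8 → n=-10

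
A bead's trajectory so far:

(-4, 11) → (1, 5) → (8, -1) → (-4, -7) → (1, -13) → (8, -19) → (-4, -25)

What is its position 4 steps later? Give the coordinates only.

First: cycles through -4, 1, 8 every 3 steps. Step 10 lands at position 1 of the cycle → 1.
Second: linear, -6 per step → -49 at step 10.

(1, -49)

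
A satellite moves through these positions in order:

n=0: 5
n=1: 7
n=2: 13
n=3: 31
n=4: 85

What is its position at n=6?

733

The jumps are +2, +6, +18, +54 — a geometric progression with ratio 3.
step 5: 85 + 162 → 247
step 6: 247 + 486 → 733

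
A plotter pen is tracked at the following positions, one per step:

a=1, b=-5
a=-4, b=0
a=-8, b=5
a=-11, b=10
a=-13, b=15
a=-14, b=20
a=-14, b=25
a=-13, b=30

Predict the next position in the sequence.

Taking differences between consecutive positions: (-5, +5), (-4, +5), (-3, +5), (-2, +5), (-1, +5), (+0, +5), (+1, +5). These grow by (+1, +0) each step.
step 8: a=-13, b=30 + (+2, +5) → a=-11, b=35

a=-11, b=35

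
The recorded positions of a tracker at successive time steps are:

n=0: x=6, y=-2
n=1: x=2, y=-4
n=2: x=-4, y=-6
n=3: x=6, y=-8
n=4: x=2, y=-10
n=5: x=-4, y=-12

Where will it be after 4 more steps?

x=6, y=-20

X: cycles through 6, 2, -4 every 3 steps. Step 9 lands at position 0 of the cycle → 6.
Y: linear, -2 per step → -20 at step 9.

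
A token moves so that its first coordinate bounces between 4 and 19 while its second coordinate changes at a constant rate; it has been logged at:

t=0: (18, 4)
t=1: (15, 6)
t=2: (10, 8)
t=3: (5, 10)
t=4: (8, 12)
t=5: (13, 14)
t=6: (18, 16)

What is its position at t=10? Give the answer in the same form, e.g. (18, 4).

(8, 24)

The first coordinate travels 5 per step and bounces off the walls at 4 and 19.
  step 7: 18 → 15
  step 8: 15 → 10
  step 9: 10 → 5
  step 10: 5 → 8
The second coordinate changes by +2 each step: at step 10 it is 24.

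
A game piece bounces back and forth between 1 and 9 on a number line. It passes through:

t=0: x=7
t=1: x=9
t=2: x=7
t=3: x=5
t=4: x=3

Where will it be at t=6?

x=3

The value travels 2 per step and bounces off the walls at 1 and 9.
  step 5: 3 → 1
  step 6: 1 → 3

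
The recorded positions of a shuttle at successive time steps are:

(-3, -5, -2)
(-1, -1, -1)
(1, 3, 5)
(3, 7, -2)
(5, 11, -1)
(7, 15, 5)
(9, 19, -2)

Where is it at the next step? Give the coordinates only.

First: linear, +2 per step → 11 at step 7.
Second: linear, +4 per step → 23 at step 7.
Third: cycles through -2, -1, 5 every 3 steps. Step 7 lands at position 1 of the cycle → -1.

(11, 23, -1)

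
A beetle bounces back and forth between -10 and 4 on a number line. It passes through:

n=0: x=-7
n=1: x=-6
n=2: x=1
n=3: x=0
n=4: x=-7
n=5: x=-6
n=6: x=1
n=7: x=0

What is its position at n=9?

The value travels 7 per step and bounces off the walls at -10 and 4.
  step 8: 0 → -7
  step 9: -7 → -6

x=-6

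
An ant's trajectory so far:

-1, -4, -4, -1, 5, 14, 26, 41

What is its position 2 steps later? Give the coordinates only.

Taking differences between consecutive positions: -3, +0, +3, +6, +9, +12, +15. These grow by +3 each step.
step 8: 41 + 18 → 59
step 9: 59 + 21 → 80

80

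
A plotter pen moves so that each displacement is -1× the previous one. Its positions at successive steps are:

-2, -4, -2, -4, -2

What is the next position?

Step-to-step displacements: -2, +2, -2, +2; each is -1× the previous.
step 5: -2 − 2 → -4

-4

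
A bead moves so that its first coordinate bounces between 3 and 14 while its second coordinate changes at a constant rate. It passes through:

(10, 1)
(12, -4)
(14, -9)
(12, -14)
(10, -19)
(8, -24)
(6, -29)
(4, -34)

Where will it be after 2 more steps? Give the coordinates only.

(6, -44)

The first coordinate travels 2 per step and bounces off the walls at 3 and 14.
  step 8: 4 → 4
  step 9: 4 → 6
The second coordinate changes by -5 each step: at step 9 it is -44.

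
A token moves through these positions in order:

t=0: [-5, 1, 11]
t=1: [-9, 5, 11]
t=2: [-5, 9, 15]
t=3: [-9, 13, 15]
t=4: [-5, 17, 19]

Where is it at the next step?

Differencing gives [-4, +4, +0], [+4, +4, +4], [-4, +4, +0], [+4, +4, +4]. This is the pattern [-4, +4, +0], [+4, +4, +4] repeated.
step 5: apply [-4, +4, +0] → [-9, 21, 19]

[-9, 21, 19]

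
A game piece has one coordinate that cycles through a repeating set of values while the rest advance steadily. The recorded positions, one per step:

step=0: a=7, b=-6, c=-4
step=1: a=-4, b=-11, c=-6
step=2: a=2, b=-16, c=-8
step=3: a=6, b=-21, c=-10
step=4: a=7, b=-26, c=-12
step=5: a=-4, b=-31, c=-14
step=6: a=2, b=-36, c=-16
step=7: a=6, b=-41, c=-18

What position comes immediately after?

A: cycles through 7, -4, 2, 6 every 4 steps. Step 8 lands at position 0 of the cycle → 7.
B: linear, -5 per step → -46 at step 8.
C: linear, -2 per step → -20 at step 8.

a=7, b=-46, c=-20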